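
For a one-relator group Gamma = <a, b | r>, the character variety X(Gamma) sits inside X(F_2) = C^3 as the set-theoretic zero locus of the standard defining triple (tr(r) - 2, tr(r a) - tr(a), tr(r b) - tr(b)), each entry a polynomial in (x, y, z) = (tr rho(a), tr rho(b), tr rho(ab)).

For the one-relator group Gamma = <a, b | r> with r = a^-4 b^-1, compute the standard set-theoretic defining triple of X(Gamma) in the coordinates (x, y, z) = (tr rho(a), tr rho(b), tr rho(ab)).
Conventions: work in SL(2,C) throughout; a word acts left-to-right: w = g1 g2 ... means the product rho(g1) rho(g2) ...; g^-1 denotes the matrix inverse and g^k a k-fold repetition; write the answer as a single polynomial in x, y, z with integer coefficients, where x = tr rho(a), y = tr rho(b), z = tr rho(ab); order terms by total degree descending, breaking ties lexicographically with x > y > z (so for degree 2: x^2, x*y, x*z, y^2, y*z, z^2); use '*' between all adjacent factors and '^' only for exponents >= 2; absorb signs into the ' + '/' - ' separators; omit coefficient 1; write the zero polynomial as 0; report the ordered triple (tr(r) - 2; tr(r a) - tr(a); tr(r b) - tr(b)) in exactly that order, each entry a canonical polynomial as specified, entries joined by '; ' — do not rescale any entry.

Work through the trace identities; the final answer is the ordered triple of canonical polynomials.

x^3*z - x^2*y - 2*x*z + y - 2; x^2*z - x*y - x - z; x^4 - 4*x^2 - y + 2

use: trace(a^-1) = trace(a) = x
trace(a^-1 b) = trace(b) * trace(a) - trace(b a) = x*y - z
trace(b^-1 a^-1) = trace(a^-1) * trace(b) - trace(a^-1 b) = z
trace(a^-1 b^-1 a^-1) = trace(b^-1 a^-1) * trace(a) - trace(b^-1) = x*z - y
apply: trace(a^-2 b^-1 a^-1) = trace(a^-1 b^-1 a^-1) * trace(a) - trace(a^-1 b^-1) = x^2*z - x*y - z
use: trace(a^-4 b^-1) = trace(a^-2 b^-1 a^-1) * trace(a) - trace(a^-2 b^-1) = x^3*z - x^2*y - 2*x*z + y
trace(a^-2) = trace(a^-1) * trace(a) - trace(1) = x^2 - 2
apply: trace(a^-3) = trace(a^-2) * trace(a) - trace(a^-1) = x^3 - 3*x
use: trace(a^-4) = trace(a^-3) * trace(a) - trace(a^-2) = x^4 - 4*x^2 + 2
assemble the triple (trace(r) - 2; trace(r a) - x; trace(r b) - y)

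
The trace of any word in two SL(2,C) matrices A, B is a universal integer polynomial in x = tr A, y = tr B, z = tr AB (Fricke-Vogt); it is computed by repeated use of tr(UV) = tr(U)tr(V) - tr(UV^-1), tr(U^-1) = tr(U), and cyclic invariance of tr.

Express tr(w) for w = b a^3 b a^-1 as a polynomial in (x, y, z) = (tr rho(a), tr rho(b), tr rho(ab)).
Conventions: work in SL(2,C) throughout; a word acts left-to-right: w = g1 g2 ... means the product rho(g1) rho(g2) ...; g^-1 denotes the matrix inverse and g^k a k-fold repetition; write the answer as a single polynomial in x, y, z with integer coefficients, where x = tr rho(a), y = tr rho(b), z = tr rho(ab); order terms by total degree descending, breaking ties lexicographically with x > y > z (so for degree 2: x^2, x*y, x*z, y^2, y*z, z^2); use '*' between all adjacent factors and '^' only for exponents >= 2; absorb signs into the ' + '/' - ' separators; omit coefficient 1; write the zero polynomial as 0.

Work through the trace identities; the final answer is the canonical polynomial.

and trace(b^2 a) = trace(b) trace(a b) - trace(a)   [square of b] = y*z - x
and trace(b^2) = trace(b) trace(b) - trace(1)   [square of b] = y^2 - 2
next, trace(a b^2 a) = trace(a) trace(b^2 a) - trace(b^2)   [square of a] = x*y*z - x^2 - y^2 + 2
and trace(b a^3 b) = trace(a) trace(a b^2 a) - trace(a b^2)   [square of a] = x^2*y*z - x^3 - x*y^2 - y*z + 3*x
trace(b a b a) = trace(a b) trace(a b) - trace(1)   [split at a repeated a] = z^2 - 2
and trace(b a b a^2) = trace(a) trace(b a b a) - trace(b a b)   [square of a] = x*z^2 - y*z - x
trace(b a^3 b a) = trace(a) trace(b a b a^2) - trace(b a b a)   [square of a] = x^2*z^2 - x*y*z - x^2 - z^2 + 2
next, trace(b a^3 b a^-1) = trace(b a^3 b) trace(a) - trace(b a^3 b a)   [inverse elimination on a] = x^3*y*z - x^4 - x^2*y^2 - x^2*z^2 + 4*x^2 + z^2 - 2

x^3*y*z - x^4 - x^2*y^2 - x^2*z^2 + 4*x^2 + z^2 - 2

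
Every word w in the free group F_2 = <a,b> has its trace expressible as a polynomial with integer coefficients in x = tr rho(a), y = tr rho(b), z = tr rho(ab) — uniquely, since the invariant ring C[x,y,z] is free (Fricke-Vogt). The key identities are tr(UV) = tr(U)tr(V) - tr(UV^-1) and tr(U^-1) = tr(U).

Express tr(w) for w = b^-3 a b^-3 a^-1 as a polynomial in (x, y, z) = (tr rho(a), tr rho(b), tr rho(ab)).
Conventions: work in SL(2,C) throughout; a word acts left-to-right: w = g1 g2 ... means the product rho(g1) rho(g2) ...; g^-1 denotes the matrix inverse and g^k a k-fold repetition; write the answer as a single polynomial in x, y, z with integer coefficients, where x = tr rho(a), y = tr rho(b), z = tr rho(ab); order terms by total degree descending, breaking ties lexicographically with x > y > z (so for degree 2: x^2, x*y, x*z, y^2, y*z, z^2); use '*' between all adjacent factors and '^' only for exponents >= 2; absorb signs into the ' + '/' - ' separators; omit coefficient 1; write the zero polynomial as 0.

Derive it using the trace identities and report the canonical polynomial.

x*y^5*z - x^2*y^4 - y^4*z^2 - 2*x*y^3*z + 2*x^2*y^2 + 2*y^2*z^2 + x*y*z - x^2 - z^2 + 2

trace(a b^-1) = trace(a)*trace(b) - trace(a b) = x*y - z
next, trace(b^-2 a) = trace(a b^-1)*trace(b) - trace(a) = x*y^2 - y*z - x
trace(b^-2 a b^-1) = trace(b^-2 a)*trace(b) - trace(b^-2 a b) = x*y^3 - y^2*z - 2*x*y + z
next, trace(b^-2 a b^-2) = trace(b^-2 a b^-1)*trace(b) - trace(b^-2 a) = x*y^4 - y^3*z - 3*x*y^2 + 2*y*z + x
next, trace(a^2) = trace(a)*trace(a) - trace(1) = x^2 - 2
trace(a^2 b) = trace(a)*trace(b a) - trace(b) = x*z - y
trace(b^-1 a^2) = trace(a^2)*trace(b) - trace(a^2 b) = x^2*y - x*z - y
next, trace(a b^-2 a) = trace(b^-1 a^2)*trace(b) - trace(b^-1 a^2 b) = x^2*y^2 - x*y*z - x^2 - y^2 + 2
trace(a b a b) = trace(a b)*trace(a b) - trace(1)   [split at repeated a] = z^2 - 2
trace(b^-1 a b a) = trace(a b a)*trace(b) - trace(a b a b) = x*y*z - y^2 - z^2 + 2
and trace(a b^-2 a b) = trace(b^-1 a b a)*trace(b) - trace(b^-1 a b a b) = x*y^2*z - y^3 - y*z^2 - x*z + 3*y
trace(b^-1 a b^-2 a) = trace(a b^-2 a)*trace(b) - trace(a b^-2 a b) = x^2*y^3 - 2*x*y^2*z - x^2*y + y*z^2 + x*z - y
trace(b^-2 a b^-2 a) = trace(b^-1 a b^-2 a)*trace(b) - trace(b^-1 a b^-2 a b) = x^2*y^4 - 2*x*y^3*z - 2*x^2*y^2 + y^2*z^2 + 2*x*y*z + x^2 - 2
and trace(b^-1 a^-1 b^-2 a b^-1) = trace(b^-2 a b^-2)*trace(a) - trace(b^-2 a b^-2 a) = x*y^3*z - x^2*y^2 - y^2*z^2 + 2
next, trace(b^-1 a^-1 b^-2 a) = trace(b^-2 a b^-1)*trace(a) - trace(b^-2 a b^-1 a) = x*y^2*z - x^2*y - y*z^2 + y
and trace(b^-1 a b^-3 a^-1 b^-1) = trace(b^-1 a^-1 b^-2 a b^-1)*trace(b) - trace(b^-1 a^-1 b^-2 a) = x*y^4*z - x^2*y^3 - y^3*z^2 - x*y^2*z + x^2*y + y*z^2 + y
trace(b^-1 a b^-1 a) = trace(a b^-1 a)*trace(b) - trace(a b^-1 a b) = x^2*y^2 - 2*x*y*z + z^2 - 2
trace(a^-1 b^-1 a b^-1) = trace(b^-1 a b^-1)*trace(a) - trace(b^-1 a b^-1 a) = x*y*z - x^2 - z^2 + 2
trace(b^-2 a^-1 b^-1 a) = trace(a^-1 b^-1 a b^-1)*trace(b) - trace(a^-1 b^-1 a) = x*y^2*z - x^2*y - y*z^2 + y
and trace(b^-1 a b^-3 a^-1) = trace(b^-2 a^-1 b^-1 a)*trace(b) - trace(b^-2 a^-1 b^-1 a b) = x*y^3*z - x^2*y^2 - y^2*z^2 - x*y*z + x^2 + y^2 + z^2 - 2
trace(b^-3 a b^-3 a^-1) = trace(b^-1 a b^-3 a^-1 b^-1)*trace(b) - trace(b^-1 a b^-3 a^-1) = x*y^5*z - x^2*y^4 - y^4*z^2 - 2*x*y^3*z + 2*x^2*y^2 + 2*y^2*z^2 + x*y*z - x^2 - z^2 + 2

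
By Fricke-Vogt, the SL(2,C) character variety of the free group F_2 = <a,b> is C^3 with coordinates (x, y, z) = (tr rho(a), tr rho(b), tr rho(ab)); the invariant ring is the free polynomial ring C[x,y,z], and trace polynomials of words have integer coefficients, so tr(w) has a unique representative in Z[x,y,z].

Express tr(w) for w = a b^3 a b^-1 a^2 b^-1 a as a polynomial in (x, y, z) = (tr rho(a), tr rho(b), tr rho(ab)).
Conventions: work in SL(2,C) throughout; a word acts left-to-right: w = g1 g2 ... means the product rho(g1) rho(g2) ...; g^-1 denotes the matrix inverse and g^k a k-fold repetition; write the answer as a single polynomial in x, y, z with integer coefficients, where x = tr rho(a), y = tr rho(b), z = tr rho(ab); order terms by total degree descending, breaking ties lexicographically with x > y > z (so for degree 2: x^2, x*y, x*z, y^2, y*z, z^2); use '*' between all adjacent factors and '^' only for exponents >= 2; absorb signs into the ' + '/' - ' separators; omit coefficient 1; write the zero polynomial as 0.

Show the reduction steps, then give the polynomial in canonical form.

apply: trace(b^2 a) = trace(b) * trace(a b) - trace(a) = y*z - x
apply: trace(b^2) = trace(b) * trace(b) - trace(1) = y^2 - 2
trace(b^2 a^2) = trace(a) * trace(b^2 a) - trace(b^2) = x*y*z - x^2 - y^2 + 2
trace(b a^3 b) = trace(a) * trace(b^2 a^2) - trace(b^2 a) = x^2*y*z - x^3 - x*y^2 - y*z + 3*x
trace(a b a) = trace(a) * trace(b a) - trace(b) = x*z - y
trace(b a^3) = trace(a) * trace(a b a) - trace(a b) = x^2*z - x*y - z
trace(a^2 b^3 a) = trace(b) * trace(b a^3 b) - trace(b a^3) = x^2*y^2*z - x^3*y - x*y^3 - x^2*z - y^2*z + 4*x*y + z
trace(a^2 b^3) = trace(b) * trace(b a^2 b) - trace(b a^2) = x*y^2*z - x^2*y - y^3 - x*z + 3*y
use: trace(a^2 b^3 a^2) = trace(a) * trace(a^2 b^3 a) - trace(a^2 b^3) = x^3*y^2*z - x^4*y - x^2*y^3 - x^3*z - 2*x*y^2*z + 5*x^2*y + y^3 + 2*x*z - 3*y
trace(a^4 b^3 a) = trace(a) * trace(a^2 b^3 a^2) - trace(a^2 b^3 a) = x^4*y^2*z - x^5*y - x^3*y^3 - x^4*z - 3*x^2*y^2*z + 6*x^3*y + 2*x*y^3 + 3*x^2*z + y^2*z - 7*x*y - z
apply: trace(b a b a) = trace(a b) * trace(a b) - trace(1) = z^2 - 2
use: trace(a b a^2 b) = trace(a) * trace(b a b a) - trace(b a b) = x*z^2 - y*z - x
trace(a b^2 a b a) = trace(b) * trace(a b a^2 b) - trace(a b a^2) = x*y*z^2 - x^2*z - y^2*z + z
use: trace(a b^2 a b) = trace(b) * trace(a b a b) - trace(a b a) = y*z^2 - x*z - y
trace(b^2 a b a^3) = trace(a) * trace(a b^2 a b a) - trace(a b^2 a b) = x^2*y*z^2 - x^3*z - x*y^2*z - y*z^2 + 2*x*z + y
use: trace(a b a^4 b^2) = trace(a) * trace(b^2 a b a^3) - trace(b^2 a b a^2) = x^3*y*z^2 - x^4*z - x^2*y^2*z - 2*x*y*z^2 + 3*x^2*z + y^2*z + x*y - z
trace(a b a b a^2) = trace(a) * trace(a b a b a) - trace(a b a b) = x^2*z^2 - x*y*z - x^2 - z^2 + 2
use: trace(a b a^4 b) = trace(a) * trace(a b a b a^2) - trace(a b a b a) = x^3*z^2 - x^2*y*z - x^3 - 2*x*z^2 + y*z + 3*x
apply: trace(a^4 b^3 a b) = trace(b) * trace(a b a^4 b^2) - trace(a b a^4 b) = x^3*y^2*z^2 - x^4*y*z - x^2*y^3*z - x^3*z^2 - 2*x*y^2*z^2 + 4*x^2*y*z + y^3*z + x^3 + x*y^2 + 2*x*z^2 - 2*y*z - 3*x
trace(a^2 b^3 a b^-1 a^2) = trace(a^4 b^3 a) * trace(b) - trace(a^4 b^3 a b) = x^4*y^3*z - x^5*y^2 - x^3*y^4 - x^3*y^2*z^2 - 2*x^2*y^3*z + 6*x^3*y^2 + x^3*z^2 + 2*x*y^4 + 2*x*y^2*z^2 - x^2*y*z - x^3 - 8*x*y^2 - 2*x*z^2 + y*z + 3*x
use: trace(b a^2 b a^2 b) = trace(a) * trace(b a^2 b^2 a) - trace(b a^2 b^2) = x^2*y*z^2 - x^3*z - 2*x*y^2*z + x^2*y + y^3 + 2*x*z - 3*y
trace(b a^2 b a^2) = trace(a) * trace(b a^2 b a) - trace(b a^2 b) = x^2*z^2 - 2*x*y*z + y^2 - 2
trace(a b a^2 b^3 a) = trace(b) * trace(b a^2 b a^2 b) - trace(b a^2 b a^2) = x^2*y^2*z^2 - x^3*y*z - 2*x*y^3*z + x^2*y^2 - x^2*z^2 + y^4 + 4*x*y*z - 4*y^2 + 2
trace(a b a^2 b^3) = trace(b) * trace(b a b a^2 b) - trace(b a b a^2) = x*y^2*z^2 - x^2*y*z - y^3*z - x*z^2 + 2*y*z + x
apply: trace(a^2 b a^2 b^3 a) = trace(a) * trace(a b a^2 b^3 a) - trace(a b a^2 b^3) = x^3*y^2*z^2 - x^4*y*z - 2*x^2*y^3*z + x^3*y^2 - x^3*z^2 + x*y^4 - x*y^2*z^2 + 5*x^2*y*z + y^3*z - 4*x*y^2 + x*z^2 - 2*y*z + x
trace(a b a b a b) = trace(a b a b) * trace(a b) - trace(b a) = z^3 - 3*z
use: trace(b a b^2 a b a) = trace(b) * trace(a b a b a b) - trace(a b a b a) = y*z^3 - x*z^2 - 2*y*z + x
use: trace(b a b^2 a b) = trace(b) * trace(a b^2 a b) - trace(a b^2 a) = y^2*z^2 - 2*x*y*z + x^2 - 2
trace(a b a^2 b a b^2) = trace(a) * trace(b a b^2 a b a) - trace(b a b^2 a b) = x*y*z^3 - x^2*z^2 - y^2*z^2 + 2
use: trace(a b a^2 b a b) = trace(a) * trace(b a b a b a) - trace(b a b a b) = x*z^3 - y*z^2 - 2*x*z + y
apply: trace(b^3 a b a^2 b a) = trace(b) * trace(a b a^2 b a b^2) - trace(a b a^2 b a b) = x*y^2*z^3 - x^2*y*z^2 - y^3*z^2 - x*z^3 + y*z^2 + 2*x*z + y
apply: trace(a b a b^3) = trace(b) * trace(a b a b^2) - trace(a b a b) = y^2*z^2 - x*y*z - y^2 - z^2 + 2
use: trace(b^4 a b a) = trace(b) * trace(a b a b^3) - trace(a b a b^2) = y^3*z^2 - x*y^2*z - y^3 - 2*y*z^2 + x*z + 3*y
use: trace(a b^3) = trace(b) * trace(a b^2) - trace(a b) = y^2*z - x*y - z
apply: trace(b^3 a b) = trace(b) * trace(a b^3) - trace(a b^2) = y^3*z - x*y^2 - 2*y*z + x
trace(b^4 a b) = trace(b) * trace(b^3 a b) - trace(b^3 a) = y^4*z - x*y^3 - 3*y^2*z + 2*x*y + z
trace(b^3 a b a^2 b) = trace(a) * trace(b^4 a b a) - trace(b^4 a b) = x*y^3*z^2 - x^2*y^2*z - y^4*z - 2*x*y*z^2 + x^2*z + 3*y^2*z + x*y - z
use: trace(a^2 b a^2 b^3 a b) = trace(a) * trace(b^3 a b a^2 b a) - trace(b^3 a b a^2 b) = x^2*y^2*z^3 - x^3*y*z^2 - 2*x*y^3*z^2 + x^2*y^2*z - x^2*z^3 + y^4*z + 3*x*y*z^2 + x^2*z - 3*y^2*z + z
trace(a^2 b^3 a b^-1 a^2 b) = trace(a^2 b a^2 b^3 a) * trace(b) - trace(a^2 b a^2 b^3 a b) = x^3*y^3*z^2 - x^4*y^2*z - 2*x^2*y^4*z - x^2*y^2*z^3 + x^3*y^3 + x*y^5 + x*y^3*z^2 + 4*x^2*y^2*z + x^2*z^3 - 4*x*y^3 - 2*x*y*z^2 - x^2*z + y^2*z + x*y - z
use: trace(a b^3 a b^-1 a^2 b^-1 a) = trace(a^2 b^3 a b^-1 a^2) * trace(b) - trace(a^2 b^3 a b^-1 a^2 b) = x^4*y^4*z - x^5*y^3 - x^3*y^5 - 2*x^3*y^3*z^2 + x^4*y^2*z + x^2*y^2*z^3 + 5*x^3*y^3 + x^3*y*z^2 + x*y^5 + x*y^3*z^2 - 5*x^2*y^2*z - x^2*z^3 - x^3*y - 4*x*y^3 + x^2*z + 2*x*y + z

x^4*y^4*z - x^5*y^3 - x^3*y^5 - 2*x^3*y^3*z^2 + x^4*y^2*z + x^2*y^2*z^3 + 5*x^3*y^3 + x^3*y*z^2 + x*y^5 + x*y^3*z^2 - 5*x^2*y^2*z - x^2*z^3 - x^3*y - 4*x*y^3 + x^2*z + 2*x*y + z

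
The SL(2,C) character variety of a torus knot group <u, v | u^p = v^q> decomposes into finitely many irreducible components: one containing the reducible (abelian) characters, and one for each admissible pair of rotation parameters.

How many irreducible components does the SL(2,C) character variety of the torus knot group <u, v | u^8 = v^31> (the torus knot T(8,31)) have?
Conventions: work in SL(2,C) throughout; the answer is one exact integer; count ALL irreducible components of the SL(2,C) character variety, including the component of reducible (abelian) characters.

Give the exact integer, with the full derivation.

106

In the torus knot group T(8,31), u^8 = v^31 is central, so an irreducible representation sends it to +I or -I (Schur).
On an irreducible component, tr(u) is locked at 2*cos(pi*alpha/8) for some alpha in 1..7, and tr(v) at 2*cos(pi*beta/31) for some beta in 1..30.
The two central values (-1)^alpha I and (-1)^beta I must be the same matrix, so alpha and beta share a parity.
count pairs: odd alpha (4 choices) x odd beta (15), plus even alpha (3) x even beta (15): 4*15 + 3*15 = 105.
That is 105 components of irreducible characters, and with the reducible (abelian) component the total is 106.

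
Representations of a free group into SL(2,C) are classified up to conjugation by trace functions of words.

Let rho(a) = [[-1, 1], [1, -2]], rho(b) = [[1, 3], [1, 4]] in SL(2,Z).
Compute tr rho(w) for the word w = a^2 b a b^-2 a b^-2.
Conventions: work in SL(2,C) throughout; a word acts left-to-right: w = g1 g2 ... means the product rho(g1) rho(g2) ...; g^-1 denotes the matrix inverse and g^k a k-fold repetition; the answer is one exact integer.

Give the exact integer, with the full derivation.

rho(a) = [[-1, 1], [1, -2]]
... * rho(a) = [[-1, 1], [1, -2]]  ->  [[2, -3], [-3, 5]]
... * rho(b) = [[1, 3], [1, 4]]  ->  [[-1, -6], [2, 11]]
... * rho(a) = [[-1, 1], [1, -2]]  ->  [[-5, 11], [9, -20]]
... * rho(b^-1) = [[4, -3], [-1, 1]]  ->  [[-31, 26], [56, -47]]
... * rho(b^-1) = [[4, -3], [-1, 1]]  ->  [[-150, 119], [271, -215]]
... * rho(a) = [[-1, 1], [1, -2]]  ->  [[269, -388], [-486, 701]]
... * rho(b^-1) = [[4, -3], [-1, 1]]  ->  [[1464, -1195], [-2645, 2159]]
... * rho(b^-1) = [[4, -3], [-1, 1]]  ->  [[7051, -5587], [-12739, 10094]]
tr = 7051 + 10094 = 17145

17145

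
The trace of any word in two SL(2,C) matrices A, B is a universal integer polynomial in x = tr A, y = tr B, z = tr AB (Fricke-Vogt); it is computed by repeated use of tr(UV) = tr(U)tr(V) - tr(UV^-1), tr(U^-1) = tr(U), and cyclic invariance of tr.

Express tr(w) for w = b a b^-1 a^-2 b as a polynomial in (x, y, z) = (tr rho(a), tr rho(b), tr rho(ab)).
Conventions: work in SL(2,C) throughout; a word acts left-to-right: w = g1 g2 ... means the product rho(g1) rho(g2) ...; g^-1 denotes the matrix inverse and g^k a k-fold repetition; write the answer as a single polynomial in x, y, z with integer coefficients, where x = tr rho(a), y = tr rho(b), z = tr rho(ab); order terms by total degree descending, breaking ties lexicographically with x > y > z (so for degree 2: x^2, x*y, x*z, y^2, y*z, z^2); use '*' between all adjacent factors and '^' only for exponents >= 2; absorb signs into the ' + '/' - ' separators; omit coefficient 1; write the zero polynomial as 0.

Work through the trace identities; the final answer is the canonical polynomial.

-x^2*y^2*z + x^3*y + x*y^3 + x*y*z^2 - 3*x*y - z

trace(b^2 a) = trace(b) trace(a b) - trace(a)  (reduce the b square) = y*z - x
trace(b^2) = trace(b) trace(b) - trace(1)  (reduce the b square) = y^2 - 2
trace(a b^2 a) = trace(a) trace(b^2 a) - trace(b^2)  (reduce the a square) = x*y*z - x^2 - y^2 + 2
trace(a b a b) = trace(a b) trace(a b) - trace(1)  (split on a) = z^2 - 2
trace(a b a) = trace(a) trace(b a) - trace(b)  (reduce the a square) = x*z - y
trace(a b^2 a b) = trace(b) trace(a b a b) - trace(a b a)  (reduce the b square) = y*z^2 - x*z - y
trace(b^2 a b^-1 a) = trace(a b^2 a) trace(b) - trace(a b^2 a b)  (eliminate b^-1) = x*y^2*z - x^2*y - y^3 - y*z^2 + x*z + 3*y
trace(a^-1 b^2 a b^-1) = trace(b^2 a b^-1) trace(a) - trace(b^2 a b^-1 a)  (eliminate a^-1) = -x*y^2*z + x^2*y + y^3 + y*z^2 - 3*y
trace(b a b^-1 a^-2 b) = trace(a^-1 b^2 a b^-1) trace(a) - trace(a^-1 b^2 a b^-1 a)  (eliminate a^-1) = -x^2*y^2*z + x^3*y + x*y^3 + x*y*z^2 - 3*x*y - z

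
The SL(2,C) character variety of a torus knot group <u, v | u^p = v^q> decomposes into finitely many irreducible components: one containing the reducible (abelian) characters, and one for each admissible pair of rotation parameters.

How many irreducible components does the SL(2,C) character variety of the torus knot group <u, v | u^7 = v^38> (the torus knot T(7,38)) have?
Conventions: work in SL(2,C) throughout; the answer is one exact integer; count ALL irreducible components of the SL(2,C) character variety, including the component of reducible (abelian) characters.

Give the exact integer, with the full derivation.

112

For T(7,38): irreducibility forces the central element u^7 = v^38 to one of +I, -I.
On an irreducible component, tr(u) is locked at 2*cos(pi*alpha/7) for some alpha in 1..6, and tr(v) at 2*cos(pi*beta/38) for some beta in 1..37.
The two central values (-1)^alpha I and (-1)^beta I must be the same matrix, so alpha and beta share a parity.
Counting: 3 odd alphas x 19 odd betas + 3 even alphas x 18 even betas = 57 + 54 = 111.
That is 111 components of irreducible characters, and with the reducible (abelian) component the total is 112.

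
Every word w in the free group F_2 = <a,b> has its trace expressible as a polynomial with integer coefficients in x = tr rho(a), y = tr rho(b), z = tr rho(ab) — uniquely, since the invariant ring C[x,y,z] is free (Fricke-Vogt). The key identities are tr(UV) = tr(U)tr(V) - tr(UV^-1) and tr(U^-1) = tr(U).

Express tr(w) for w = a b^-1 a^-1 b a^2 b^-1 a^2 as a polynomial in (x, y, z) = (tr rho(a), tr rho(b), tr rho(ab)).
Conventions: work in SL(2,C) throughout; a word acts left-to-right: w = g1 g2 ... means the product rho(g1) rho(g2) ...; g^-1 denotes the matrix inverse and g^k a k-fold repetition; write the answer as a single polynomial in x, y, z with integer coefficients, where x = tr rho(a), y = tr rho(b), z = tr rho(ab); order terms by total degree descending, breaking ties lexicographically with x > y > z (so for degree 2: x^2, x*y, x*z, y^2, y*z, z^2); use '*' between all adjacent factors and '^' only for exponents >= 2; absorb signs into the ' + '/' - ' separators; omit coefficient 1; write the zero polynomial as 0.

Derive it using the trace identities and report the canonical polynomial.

use: tr(b a^2) = tr(a) tr(b a) - tr(b) = x*z - y
use: tr(a b a^2) = tr(a) tr(b a^2) - tr(b a) = x^2*z - x*y - z
apply: tr(a^2 b a^2) = tr(a) tr(a b a^2) - tr(a b a) = x^3*z - x^2*y - 2*x*z + y
tr(b a b a) = tr(a b) tr(a b) - tr(1)   [split at repeated a] = z^2 - 2
apply: tr(b a b) = tr(b) tr(a b) - tr(a) = y*z - x
tr(b a^2 b a) = tr(a) tr(b a b a) - tr(b a b) = x*z^2 - y*z - x
apply: tr(b^2) = tr(b) tr(b) - tr(1) = y^2 - 2
apply: tr(b a^2 b) = tr(a) tr(b^2 a) - tr(b^2) = x*y*z - x^2 - y^2 + 2
apply: tr(a^2 b a^2 b) = tr(a) tr(b a^2 b a) - tr(b a^2 b) = x^2*z^2 - 2*x*y*z + y^2 - 2
apply: tr(b a^2 b^-1 a^2) = tr(a^2 b a^2) tr(b) - tr(a^2 b a^2 b) = x^3*y*z - x^2*y^2 - x^2*z^2 + 2
tr(a^2) = tr(a) tr(a) - tr(1) = x^2 - 2
tr(a^3) = tr(a) tr(a^2) - tr(a) = x^3 - 3*x
use: tr(a^4) = tr(a) tr(a^3) - tr(a^2) = x^4 - 4*x^2 + 2
tr(a^3 b^2 a) = tr(b) tr(a^4 b) - tr(a^4) = x^3*y*z - x^4 - x^2*y^2 - 2*x*y*z + 4*x^2 + y^2 - 2
apply: tr(a^3 b^2) = tr(a) tr(a b^2 a) - tr(a b^2) = x^2*y*z - x^3 - x*y^2 - y*z + 3*x
tr(b a^5 b) = tr(a) tr(a^3 b^2 a) - tr(a^3 b^2) = x^4*y*z - x^5 - x^3*y^2 - 3*x^2*y*z + 5*x^3 + 2*x*y^2 + y*z - 5*x
apply: tr(b a b a^3) = tr(a) tr(b a b a^2) - tr(b a b a) = x^2*z^2 - x*y*z - x^2 - z^2 + 2
apply: tr(a b a b a^3) = tr(a) tr(b a b a^3) - tr(b a b a^2) = x^3*z^2 - x^2*y*z - x^3 - 2*x*z^2 + y*z + 3*x
tr(b a^5 b a) = tr(a) tr(a b a b a^3) - tr(a b a b a^2) = x^4*z^2 - x^3*y*z - x^4 - 3*x^2*z^2 + 2*x*y*z + 4*x^2 + z^2 - 2
use: tr(a^3 b a^-1 b a^2) = tr(b a^5 b) tr(a) - tr(b a^5 b a) = x^5*y*z - x^6 - x^4*y^2 - x^4*z^2 - 2*x^3*y*z + 6*x^4 + 2*x^2*y^2 + 3*x^2*z^2 - x*y*z - 9*x^2 - z^2 + 2
apply: tr(a^2 b a^3 b) = tr(a) tr(b a^2 b a^2) - tr(b a^2 b a) = x^3*z^2 - 2*x^2*y*z + x*y^2 - x*z^2 + y*z - x
tr(a^2 b a^3) = tr(a) tr(a^3 b a) - tr(a^3 b) = x^4*z - x^3*y - 3*x^2*z + 2*x*y + z
use: tr(b a^2 b a^3 b) = tr(b) tr(a^2 b a^3 b) - tr(a^2 b a^3) = x^3*y*z^2 - x^4*z - 2*x^2*y^2*z + x^3*y + x*y^3 - x*y*z^2 + 3*x^2*z + y^2*z - 3*x*y - z
tr(b a b a b a) = tr(a b a b) tr(a b) - tr(b a)   [split at repeated a] = z^3 - 3*z
use: tr(b a b a b) = tr(b) tr(a b a b) - tr(a b a) = y*z^2 - x*z - y
apply: tr(b a^2 b a b a) = tr(a) tr(b a b a b a) - tr(b a b a b) = x*z^3 - y*z^2 - 2*x*z + y
tr(b a^2 b a b) = tr(b) tr(a^2 b a b) - tr(a^2 b a) = x*y*z^2 - x^2*z - y^2*z + z
tr(a b a b a^2 b a) = tr(a) tr(b a^2 b a b a) - tr(b a^2 b a b) = x^2*z^3 - 2*x*y*z^2 - x^2*z + y^2*z + x*y - z
tr(b a^2 b a^3 b a) = tr(a) tr(a b a b a^2 b a) - tr(a b a b a^2 b) = x^3*z^3 - 2*x^2*y*z^2 - x^3*z + x*y^2*z - x*z^3 + x^2*y + y*z^2 + x*z - y
use: tr(a^3 b a^-1 b a^2 b) = tr(b a^2 b a^3 b) tr(a) - tr(b a^2 b a^3 b a) = x^4*y*z^2 - x^5*z - 2*x^3*y^2*z - x^3*z^3 + x^4*y + x^2*y^3 + x^2*y*z^2 + 4*x^3*z + x*z^3 - 4*x^2*y - y*z^2 - 2*x*z + y
tr(a^-1 b a^2 b^-1 a^3 b) = tr(a^3 b a^-1 b a^2) tr(b) - tr(a^3 b a^-1 b a^2 b) = x^5*y^2*z - x^6*y - x^4*y^3 - 2*x^4*y*z^2 + x^5*z + x^3*z^3 + 5*x^4*y + x^2*y^3 + 2*x^2*y*z^2 - 4*x^3*z - x*y^2*z - x*z^3 - 5*x^2*y + 2*x*z + y
use: tr(a b^-1 a^-1 b a^2 b^-1 a^2) = tr(a^-1 b a^2 b^-1 a^3) tr(b) - tr(a^-1 b a^2 b^-1 a^3 b) = -x^5*y^2*z + x^6*y + x^4*y^3 + 2*x^4*y*z^2 - x^5*z + x^3*y^2*z - x^3*z^3 - 5*x^4*y - 2*x^2*y^3 - 3*x^2*y*z^2 + 4*x^3*z + x*y^2*z + x*z^3 + 5*x^2*y - 2*x*z + y

-x^5*y^2*z + x^6*y + x^4*y^3 + 2*x^4*y*z^2 - x^5*z + x^3*y^2*z - x^3*z^3 - 5*x^4*y - 2*x^2*y^3 - 3*x^2*y*z^2 + 4*x^3*z + x*y^2*z + x*z^3 + 5*x^2*y - 2*x*z + y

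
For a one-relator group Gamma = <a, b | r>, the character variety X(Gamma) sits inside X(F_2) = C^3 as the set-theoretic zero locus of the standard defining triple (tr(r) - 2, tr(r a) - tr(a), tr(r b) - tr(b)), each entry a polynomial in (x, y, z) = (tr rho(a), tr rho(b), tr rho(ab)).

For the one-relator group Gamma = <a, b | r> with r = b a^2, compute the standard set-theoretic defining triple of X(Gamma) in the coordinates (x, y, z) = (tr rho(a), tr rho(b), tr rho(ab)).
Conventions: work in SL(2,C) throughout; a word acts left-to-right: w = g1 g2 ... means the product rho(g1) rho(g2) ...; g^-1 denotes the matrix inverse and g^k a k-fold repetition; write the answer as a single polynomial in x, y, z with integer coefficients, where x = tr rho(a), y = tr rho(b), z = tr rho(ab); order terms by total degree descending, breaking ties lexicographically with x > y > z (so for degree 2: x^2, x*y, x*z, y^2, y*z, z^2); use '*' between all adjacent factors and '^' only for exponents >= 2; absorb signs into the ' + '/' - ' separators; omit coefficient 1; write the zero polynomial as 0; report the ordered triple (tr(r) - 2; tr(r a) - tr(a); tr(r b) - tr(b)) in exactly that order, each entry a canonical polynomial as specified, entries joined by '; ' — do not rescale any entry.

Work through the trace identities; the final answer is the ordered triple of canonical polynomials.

tr(b a^2) = tr(a) tr(b a) - tr(b) = x*z - y
tr(b a^3) = tr(a) tr(a b a) - tr(a b) = x^2*z - x*y - z
tr(a^2) = tr(a) tr(a) - tr(1) = x^2 - 2
tr(b a^2 b) = tr(b) tr(a^2 b) - tr(a^2) = x*y*z - x^2 - y^2 + 2
assemble the triple (tr(r) - 2; tr(r a) - x; tr(r b) - y)

x*z - y - 2; x^2*z - x*y - x - z; x*y*z - x^2 - y^2 - y + 2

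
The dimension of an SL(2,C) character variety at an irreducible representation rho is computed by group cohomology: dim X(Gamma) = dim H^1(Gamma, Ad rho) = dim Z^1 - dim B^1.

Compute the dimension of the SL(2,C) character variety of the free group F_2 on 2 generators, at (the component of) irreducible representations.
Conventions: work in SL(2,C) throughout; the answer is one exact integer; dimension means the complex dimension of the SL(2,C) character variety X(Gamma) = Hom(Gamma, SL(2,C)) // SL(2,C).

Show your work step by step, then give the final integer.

Here Gamma is free of rank 2 — no relator constrains a cocycle.
A cocycle picks one sl_2 vector per generator freely, giving dim Z^1 = 3*2 = 6.
Irreducibility makes the coboundary map sl_2 -> Z^1 injective (trivial centralizer), so dim B^1 = 3.
dim H^1 = 6 - 3 = 3, which is dim X.

3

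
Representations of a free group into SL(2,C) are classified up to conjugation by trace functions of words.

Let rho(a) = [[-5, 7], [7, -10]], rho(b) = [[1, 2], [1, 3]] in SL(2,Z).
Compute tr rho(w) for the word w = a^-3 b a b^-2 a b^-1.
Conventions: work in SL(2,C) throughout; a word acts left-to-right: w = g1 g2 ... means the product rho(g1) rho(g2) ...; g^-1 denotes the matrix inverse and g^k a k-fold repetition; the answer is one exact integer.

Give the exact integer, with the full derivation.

15407351

rho(a^-1) = [[-10, -7], [-7, -5]]
... * rho(a^-1) = [[-10, -7], [-7, -5]]  ->  [[149, 105], [105, 74]]
... * rho(a^-1) = [[-10, -7], [-7, -5]]  ->  [[-2225, -1568], [-1568, -1105]]
... * rho(b) = [[1, 2], [1, 3]]  ->  [[-3793, -9154], [-2673, -6451]]
... * rho(a) = [[-5, 7], [7, -10]]  ->  [[-45113, 64989], [-31792, 45799]]
... * rho(b^-1) = [[3, -2], [-1, 1]]  ->  [[-200328, 155215], [-141175, 109383]]
... * rho(b^-1) = [[3, -2], [-1, 1]]  ->  [[-756199, 555871], [-532908, 391733]]
... * rho(a) = [[-5, 7], [7, -10]]  ->  [[7672092, -10852103], [5406671, -7647686]]
... * rho(b^-1) = [[3, -2], [-1, 1]]  ->  [[33868379, -26196287], [23867699, -18461028]]
tr = 33868379 + -18461028 = 15407351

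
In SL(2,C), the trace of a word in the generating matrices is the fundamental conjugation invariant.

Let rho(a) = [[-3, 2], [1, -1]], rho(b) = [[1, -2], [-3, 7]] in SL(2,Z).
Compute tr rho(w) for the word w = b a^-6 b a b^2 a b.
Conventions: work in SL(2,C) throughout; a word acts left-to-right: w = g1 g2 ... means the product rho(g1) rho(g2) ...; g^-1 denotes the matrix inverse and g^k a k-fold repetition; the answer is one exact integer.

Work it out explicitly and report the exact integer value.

rho(b) = [[1, -2], [-3, 7]]
... * rho(a^-1) = [[-1, -2], [-1, -3]]  ->  [[1, 4], [-4, -15]]
... * rho(a^-1) = [[-1, -2], [-1, -3]]  ->  [[-5, -14], [19, 53]]
... * rho(a^-1) = [[-1, -2], [-1, -3]]  ->  [[19, 52], [-72, -197]]
... * rho(a^-1) = [[-1, -2], [-1, -3]]  ->  [[-71, -194], [269, 735]]
... * rho(a^-1) = [[-1, -2], [-1, -3]]  ->  [[265, 724], [-1004, -2743]]
... * rho(a^-1) = [[-1, -2], [-1, -3]]  ->  [[-989, -2702], [3747, 10237]]
... * rho(b) = [[1, -2], [-3, 7]]  ->  [[7117, -16936], [-26964, 64165]]
... * rho(a) = [[-3, 2], [1, -1]]  ->  [[-38287, 31170], [145057, -118093]]
... * rho(b) = [[1, -2], [-3, 7]]  ->  [[-131797, 294764], [499336, -1116765]]
... * rho(b) = [[1, -2], [-3, 7]]  ->  [[-1016089, 2326942], [3849631, -8816027]]
... * rho(a) = [[-3, 2], [1, -1]]  ->  [[5375209, -4359120], [-20364920, 16515289]]
... * rho(b) = [[1, -2], [-3, 7]]  ->  [[18452569, -41264258], [-69910787, 156336863]]
tr = 18452569 + 156336863 = 174789432

174789432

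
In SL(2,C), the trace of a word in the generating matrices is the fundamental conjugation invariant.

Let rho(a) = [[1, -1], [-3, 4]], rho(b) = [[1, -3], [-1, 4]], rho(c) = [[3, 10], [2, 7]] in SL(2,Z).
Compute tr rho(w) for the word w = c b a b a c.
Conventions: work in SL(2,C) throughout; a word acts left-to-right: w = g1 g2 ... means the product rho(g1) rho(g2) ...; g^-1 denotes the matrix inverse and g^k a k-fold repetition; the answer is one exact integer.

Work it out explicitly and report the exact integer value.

-2717

rho(c) = [[3, 10], [2, 7]]
... * rho(b) = [[1, -3], [-1, 4]]  ->  [[-7, 31], [-5, 22]]
... * rho(a) = [[1, -1], [-3, 4]]  ->  [[-100, 131], [-71, 93]]
... * rho(b) = [[1, -3], [-1, 4]]  ->  [[-231, 824], [-164, 585]]
... * rho(a) = [[1, -1], [-3, 4]]  ->  [[-2703, 3527], [-1919, 2504]]
... * rho(c) = [[3, 10], [2, 7]]  ->  [[-1055, -2341], [-749, -1662]]
tr = -1055 + -1662 = -2717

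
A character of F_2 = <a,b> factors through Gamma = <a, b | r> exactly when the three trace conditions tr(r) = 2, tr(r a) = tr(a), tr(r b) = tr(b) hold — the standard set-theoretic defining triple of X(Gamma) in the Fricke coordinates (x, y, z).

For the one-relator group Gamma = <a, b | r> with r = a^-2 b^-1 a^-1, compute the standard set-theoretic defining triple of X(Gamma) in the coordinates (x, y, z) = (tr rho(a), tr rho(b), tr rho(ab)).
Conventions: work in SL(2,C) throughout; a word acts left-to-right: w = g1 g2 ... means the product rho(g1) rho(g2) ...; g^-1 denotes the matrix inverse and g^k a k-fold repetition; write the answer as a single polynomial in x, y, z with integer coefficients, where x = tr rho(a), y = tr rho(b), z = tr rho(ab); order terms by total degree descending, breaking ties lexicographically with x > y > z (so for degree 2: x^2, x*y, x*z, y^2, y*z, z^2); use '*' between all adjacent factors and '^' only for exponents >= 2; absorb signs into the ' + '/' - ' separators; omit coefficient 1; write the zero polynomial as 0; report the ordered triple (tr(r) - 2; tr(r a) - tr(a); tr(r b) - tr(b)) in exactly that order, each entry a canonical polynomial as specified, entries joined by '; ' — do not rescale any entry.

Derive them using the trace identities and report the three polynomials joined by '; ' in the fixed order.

reduce: tr(a^-1) = tr(a) = x
reduce: tr(a^-2) = tr(a^-1) * tr(a) - tr(1)  (eliminate a^-1) = x^2 - 2
tr(b a^-1) = tr(b) * tr(a) - tr(b a)  (eliminate a^-1) = x*y - z
reduce: tr(a^-2 b) = tr(b a^-1) * tr(a) - tr(b)  (eliminate a^-1) = x^2*y - x*z - y
reduce: tr(a^-2 b^-1) = tr(a^-2) * tr(b) - tr(a^-2 b)  (eliminate b^-1) = x*z - y
reduce: tr(a^-2 b^-1 a^-1) = tr(a^-2 b^-1) * tr(a) - tr(a^-2 b^-1 a)  (eliminate a^-1) = x^2*z - x*y - z
tr(b a b) = tr(b) * tr(a b) - tr(a)  (reduce the b square) = y*z - x
so tr(b a b a) = tr(a b) * tr(a b) - tr(1)  (split on a) = z^2 - 2
tr(a b a^-1 b) = tr(b a b) * tr(a) - tr(b a b a)  (eliminate a^-1) = x*y*z - x^2 - z^2 + 2
so tr(b a^-1 b^-1 a) = tr(a b a^-1) * tr(b) - tr(a b a^-1 b)  (eliminate b^-1) = -x*y*z + x^2 + y^2 + z^2 - 2
reduce: tr(a^-1 b^-1 a^-1 b) = tr(b a^-1 b^-1) * tr(a) - tr(b a^-1 b^-1 a)  (eliminate a^-1) = x*y*z - y^2 - z^2 + 2
so tr(a^-2 b^-1 a^-1 b) = tr(a^-1 b^-1 a^-1 b) * tr(a) - tr(a^-1 b^-1 a^-1 b a)  (eliminate a^-1) = x^2*y*z - x*y^2 - x*z^2 + x
assemble the triple (tr(r) - 2; tr(r a) - x; tr(r b) - y)

x^2*z - x*y - z - 2; x*z - x - y; x^2*y*z - x*y^2 - x*z^2 + x - y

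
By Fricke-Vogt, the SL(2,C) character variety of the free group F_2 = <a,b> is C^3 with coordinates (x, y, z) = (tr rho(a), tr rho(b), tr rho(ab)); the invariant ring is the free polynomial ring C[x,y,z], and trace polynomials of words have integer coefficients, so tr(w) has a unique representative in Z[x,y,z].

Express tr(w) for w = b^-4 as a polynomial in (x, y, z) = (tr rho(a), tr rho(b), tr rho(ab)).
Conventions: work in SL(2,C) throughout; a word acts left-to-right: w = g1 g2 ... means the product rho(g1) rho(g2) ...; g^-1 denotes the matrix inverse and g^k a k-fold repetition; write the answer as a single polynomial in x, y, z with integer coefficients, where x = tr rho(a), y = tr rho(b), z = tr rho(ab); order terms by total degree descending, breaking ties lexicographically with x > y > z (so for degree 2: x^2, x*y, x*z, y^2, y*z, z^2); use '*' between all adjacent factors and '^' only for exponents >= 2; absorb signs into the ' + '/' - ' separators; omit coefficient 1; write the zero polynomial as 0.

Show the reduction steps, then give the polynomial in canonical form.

tr(b^-1) = tr(b) = y
reduce: tr(b^-2) = tr(b^-1) tr(b) - tr(1)  (eliminate b^-1) = y^2 - 2
tr(b^-3) = tr(b^-2) tr(b) - tr(b^-1)  (eliminate b^-1) = y^3 - 3*y
reduce: tr(b^-4) = tr(b^-3) tr(b) - tr(b^-2)  (eliminate b^-1) = y^4 - 4*y^2 + 2

y^4 - 4*y^2 + 2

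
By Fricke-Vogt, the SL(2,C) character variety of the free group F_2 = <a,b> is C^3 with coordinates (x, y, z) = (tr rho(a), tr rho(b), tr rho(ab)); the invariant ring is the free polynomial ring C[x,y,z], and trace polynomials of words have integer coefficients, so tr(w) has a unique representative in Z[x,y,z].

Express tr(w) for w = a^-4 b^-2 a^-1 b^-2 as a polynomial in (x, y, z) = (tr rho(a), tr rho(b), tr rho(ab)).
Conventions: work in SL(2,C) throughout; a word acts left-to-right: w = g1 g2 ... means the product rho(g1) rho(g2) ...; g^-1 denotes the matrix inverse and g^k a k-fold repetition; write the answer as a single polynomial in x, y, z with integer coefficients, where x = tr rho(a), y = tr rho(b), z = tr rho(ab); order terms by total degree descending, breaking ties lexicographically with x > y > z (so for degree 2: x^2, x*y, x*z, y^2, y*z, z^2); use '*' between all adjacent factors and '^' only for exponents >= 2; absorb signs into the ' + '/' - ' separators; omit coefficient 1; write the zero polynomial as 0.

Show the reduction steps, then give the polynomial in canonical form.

x^3*y^2*z^2 - 2*x^4*y*z - x^2*y^3*z + x^5 + x^3*y^2 - 2*x*y^2*z^2 + 6*x^2*y*z + y^3*z - 5*x^3 - x*y^2 - 2*y*z + 5*x

tr(a^-1) = tr(a) = x
tr(a^-1 b) = tr(b) tr(a) - tr(b a) = x*y - z
tr(a^-1 b^-1) = tr(a^-1) tr(b) - tr(a^-1 b) = z
tr(b^-1 a^-1 b^-1) = tr(a^-1 b^-1) tr(b) - tr(a^-1) = y*z - x
tr(a b a) = tr(a) tr(b a) - tr(b) = x*z - y
tr(a b a b) = tr(a b) tr(a b) - tr(1)   [split at repeated a] = z^2 - 2
tr(b^-1 a b a) = tr(a b a) tr(b) - tr(a b a b) = x*y*z - y^2 - z^2 + 2
tr(a^-1 b^-1 a b) = tr(b^-1 a b) tr(a) - tr(b^-1 a b a) = -x*y*z + x^2 + y^2 + z^2 - 2
tr(b^-1 a^-1 b^-1 a) = tr(a^-1 b^-1 a) tr(b) - tr(a^-1 b^-1 a b) = x*y*z - x^2 - z^2 + 2
tr(b^-1 a^-1 b^-1 a^-1) = tr(b^-1 a^-1 b^-1) tr(a) - tr(b^-1 a^-1 b^-1 a) = z^2 - 2
tr(b^-1 a^-1 b^-2 a^-1) = tr(b^-1 a^-1 b^-1 a^-1) tr(b) - tr(b^-1 a^-1 b^-1 a^-1 b) = y*z^2 - x*z - y
tr(b^-2) = tr(b^-1) tr(b) - tr(1) = y^2 - 2
tr(a^-1 b^-2 a^-1) = tr(b^-2 a^-1) tr(a) - tr(b^-2) = x*y*z - x^2 - y^2 + 2
tr(b^-2 a^-1 b^-2 a^-1) = tr(b^-1 a^-1 b^-2 a^-1) tr(b) - tr(b^-1 a^-1 b^-2 a^-1 b) = y^2*z^2 - 2*x*y*z + x^2 - 2
tr(b^-1 a^-1 b^-2) = tr(b^-2 a^-1) tr(b) - tr(b^-2 a^-1 b) = y^2*z - x*y - z
tr(b^-2 a^-1 b^-2) = tr(b^-1 a^-1 b^-2) tr(b) - tr(b^-1 a^-1 b^-1) = y^3*z - x*y^2 - 2*y*z + x
tr(a^-2 b^-2 a^-1 b^-2) = tr(b^-2 a^-1 b^-2 a^-1) tr(a) - tr(b^-2 a^-1 b^-2) = x*y^2*z^2 - 2*x^2*y*z - y^3*z + x^3 + x*y^2 + 2*y*z - 3*x
tr(a^-2 b^-2 a^-1 b^-2 a^-1) = tr(a^-2 b^-2 a^-1 b^-2) tr(a) - tr(a^-2 b^-2 a^-1 b^-2 a) = x^2*y^2*z^2 - 2*x^3*y*z - x*y^3*z + x^4 + x^2*y^2 - y^2*z^2 + 4*x*y*z - 4*x^2 + 2
tr(a^-4 b^-2 a^-1 b^-2) = tr(a^-2 b^-2 a^-1 b^-2 a^-1) tr(a) - tr(a^-2 b^-2 a^-1 b^-2) = x^3*y^2*z^2 - 2*x^4*y*z - x^2*y^3*z + x^5 + x^3*y^2 - 2*x*y^2*z^2 + 6*x^2*y*z + y^3*z - 5*x^3 - x*y^2 - 2*y*z + 5*x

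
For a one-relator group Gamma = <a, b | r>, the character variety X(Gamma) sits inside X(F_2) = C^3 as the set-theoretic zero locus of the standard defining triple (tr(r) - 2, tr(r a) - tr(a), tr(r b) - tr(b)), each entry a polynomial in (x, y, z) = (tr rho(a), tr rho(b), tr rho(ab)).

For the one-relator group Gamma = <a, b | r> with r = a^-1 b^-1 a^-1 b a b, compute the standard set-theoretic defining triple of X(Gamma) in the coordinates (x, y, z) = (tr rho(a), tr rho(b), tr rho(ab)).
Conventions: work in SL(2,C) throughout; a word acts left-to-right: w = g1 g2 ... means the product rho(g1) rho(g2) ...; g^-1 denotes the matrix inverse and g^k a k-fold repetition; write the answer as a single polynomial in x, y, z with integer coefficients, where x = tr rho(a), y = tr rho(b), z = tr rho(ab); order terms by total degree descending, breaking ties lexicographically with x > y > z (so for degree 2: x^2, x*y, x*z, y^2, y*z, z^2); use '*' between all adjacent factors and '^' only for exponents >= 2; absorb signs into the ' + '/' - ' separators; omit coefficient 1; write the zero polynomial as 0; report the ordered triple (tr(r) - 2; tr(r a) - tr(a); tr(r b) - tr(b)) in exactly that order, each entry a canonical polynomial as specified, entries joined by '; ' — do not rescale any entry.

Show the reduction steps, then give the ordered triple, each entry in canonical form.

x*y*z^2 - x^2*z - y^2*z - z^3 + x*y + 3*z - 2; -x + y; x*y^2*z^2 - x^2*y*z - y^3*z - y*z^3 + x*y^2 + 3*y*z - x - y

reduce: tr(a b a) = tr(a) tr(b a) - tr(b) = x*z - y
so tr(b a b a) = tr(a b) tr(a b) - tr(1) = z^2 - 2
reduce: tr(b a b) = tr(b) tr(a b) - tr(a) = y*z - x
tr(a b a b a) = tr(a) tr(b a b a) - tr(b a b) = x*z^2 - y*z - x
reduce: tr(a b a b a b) = tr(b a b a) tr(b a) - tr(a b) = z^3 - 3*z
tr(b^-1 a b a b a) = tr(a b a b a) tr(b) - tr(a b a b a b) = x*y*z^2 - y^2*z - z^3 - x*y + 3*z
so tr(b a b a^-1 b^-1 a) = tr(b^-1 a b a b) tr(a) - tr(b^-1 a b a b a) = -x*y*z^2 + x^2*z + y^2*z + z^3 - 3*z
reduce: tr(a^-1 b^-1 a^-1 b a b) = tr(b a b a^-1 b^-1) tr(a) - tr(b a b a^-1 b^-1 a) = x*y*z^2 - x^2*z - y^2*z - z^3 + x*y + 3*z
tr(b a b^2) = tr(b) tr(b a b) - tr(b a) = y^2*z - x*y - z
so tr(b a b^2 a) = tr(b) tr(a b a b) - tr(a b a) = y*z^2 - x*z - y
tr(a^-1 b a b^2) = tr(b a b^2) tr(a) - tr(b a b^2 a) = x*y^2*z - x^2*y - y*z^2 + y
tr(a^-1 b a b^2 a^-1) = tr(a^-1 b a b^2) tr(a) - tr(a^-1 b a b^2 a) = x^2*y^2*z - x^3*y - x*y*z^2 - y^2*z + 2*x*y + z
tr(b a b^3) = tr(b) tr(b^2 a b) - tr(b^2 a) = y^3*z - x*y^2 - 2*y*z + x
tr(b a b^3 a) = tr(b) tr(b a b a b) - tr(b a b a) = y^2*z^2 - x*y*z - y^2 - z^2 + 2
reduce: tr(b a^-1 b a b^2) = tr(b a b^3) tr(a) - tr(b a b^3 a) = x*y^3*z - x^2*y^2 - y^2*z^2 - x*y*z + x^2 + y^2 + z^2 - 2
reduce: tr(b^2) = tr(b) tr(b) - tr(1) = y^2 - 2
tr(a b^2 a) = tr(a) tr(b^2 a) - tr(b^2) = x*y*z - x^2 - y^2 + 2
so tr(b a b^2 a b) = tr(b) tr(a b^2 a b) - tr(a b^2 a) = y^2*z^2 - 2*x*y*z + x^2 - 2
tr(b a b^2 a b a) = tr(b) tr(a b a b a b) - tr(a b a b a) = y*z^3 - x*z^2 - 2*y*z + x
reduce: tr(b a^-1 b a b^2 a) = tr(b a b^2 a b) tr(a) - tr(b a b^2 a b a) = x*y^2*z^2 - 2*x^2*y*z - y*z^3 + x^3 + x*z^2 + 2*y*z - 3*x
tr(a^-1 b a b^2 a^-1 b) = tr(b a^-1 b a b^2) tr(a) - tr(b a^-1 b a b^2 a) = x^2*y^3*z - x^3*y^2 - 2*x*y^2*z^2 + x^2*y*z + y*z^3 + x*y^2 - 2*y*z + x
tr(a^-1 b^-1 a^-1 b a b^2) = tr(a^-1 b a b^2 a^-1) tr(b) - tr(a^-1 b a b^2 a^-1 b) = x*y^2*z^2 - x^2*y*z - y^3*z - y*z^3 + x*y^2 + 3*y*z - x
assemble the triple (tr(r) - 2; tr(r a) - x; tr(r b) - y)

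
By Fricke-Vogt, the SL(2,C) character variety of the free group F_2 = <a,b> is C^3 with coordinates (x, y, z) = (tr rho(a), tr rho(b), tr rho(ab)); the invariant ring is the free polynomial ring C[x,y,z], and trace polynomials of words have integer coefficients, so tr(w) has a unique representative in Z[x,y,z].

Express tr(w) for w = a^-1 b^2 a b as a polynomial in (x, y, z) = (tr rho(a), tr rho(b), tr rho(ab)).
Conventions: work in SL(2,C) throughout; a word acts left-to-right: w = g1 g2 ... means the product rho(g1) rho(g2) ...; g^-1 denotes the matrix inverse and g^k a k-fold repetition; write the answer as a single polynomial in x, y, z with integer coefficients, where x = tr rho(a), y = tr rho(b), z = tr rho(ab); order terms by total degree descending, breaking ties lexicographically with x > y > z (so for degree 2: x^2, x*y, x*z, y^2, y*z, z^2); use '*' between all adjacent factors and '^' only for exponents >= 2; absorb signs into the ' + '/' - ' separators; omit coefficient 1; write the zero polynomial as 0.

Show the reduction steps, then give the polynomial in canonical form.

x*y^2*z - x^2*y - y*z^2 + y

use: trace(b a b) = trace(b) trace(a b) - trace(a)   [square of b] = y*z - x
trace(b^2 a b) = trace(b) trace(b a b) - trace(b a)   [square of b] = y^2*z - x*y - z
trace(a b a b) = trace(a b) trace(a b) - trace(1)   [split at a repeated a] = z^2 - 2
trace(a b a) = trace(a) trace(b a) - trace(b)   [square of a] = x*z - y
apply: trace(b^2 a b a) = trace(b) trace(a b a b) - trace(a b a)   [square of b] = y*z^2 - x*z - y
apply: trace(a^-1 b^2 a b) = trace(b^2 a b) trace(a) - trace(b^2 a b a)   [inverse elimination on a] = x*y^2*z - x^2*y - y*z^2 + y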